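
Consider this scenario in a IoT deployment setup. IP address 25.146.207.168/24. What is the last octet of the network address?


Given: IP = 25.146.207.168, prefix = /24
Subnet mask = 255.255.255.0
Last octet of IP: 168
Last octet of mask: 0
Network last octet = 168 AND 0 = 0

0


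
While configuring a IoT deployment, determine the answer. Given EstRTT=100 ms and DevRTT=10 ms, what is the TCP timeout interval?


Given: EstRTT = 100 ms, DevRTT = 10 ms
Timeout = EstRTT + 4 * DevRTT
4 * DevRTT = 4 * 10 = 40
Timeout = 100 + 40 = 140 ms

140


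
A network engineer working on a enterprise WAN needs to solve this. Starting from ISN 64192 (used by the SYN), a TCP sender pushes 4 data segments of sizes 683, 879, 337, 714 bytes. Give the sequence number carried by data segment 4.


The SYN occupies sequence number ISN = 64192, so the first data byte is ISN + 1 = 64193.
SEQ of data segment i = (ISN + 1) + sum of payload sizes of segments 1..i-1.
Segment 1: SEQ = 64193, payload = 683 bytes
Segment 2: SEQ = 64876, payload = 879 bytes
Segment 3: SEQ = 65755, payload = 337 bytes
Segment 4: SEQ = 66092, payload = 714 bytes
SEQ of segment 4 = 64193 + 683 + 879 + 337 = 66092

66092


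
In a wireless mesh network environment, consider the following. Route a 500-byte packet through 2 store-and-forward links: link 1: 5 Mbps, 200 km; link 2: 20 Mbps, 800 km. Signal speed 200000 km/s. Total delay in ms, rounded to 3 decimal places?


Packet = 500 bytes = 4000 bits. Store-and-forward: sum (t_trans + t_prop) per link.
Link 1: t_trans = 4000/(5*10^6) s = 0.8000 ms; t_prop = 200/200000 s = 1.0000 ms; subtotal = 1.8000 ms
Link 2: t_trans = 4000/(20*10^6) s = 0.2000 ms; t_prop = 800/200000 s = 4.0000 ms; subtotal = 4.2000 ms
End-to-end = 1.8000 + 4.2000 = 6.0000 ms -> 6.000 ms (3 dp)

6.000


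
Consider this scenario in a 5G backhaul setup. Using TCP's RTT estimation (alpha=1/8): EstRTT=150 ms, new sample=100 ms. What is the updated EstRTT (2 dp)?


Given: EstRTT = 150 ms, SampleRTT = 100 ms, alpha = 1/8
New EstRTT = (1 - alpha) * EstRTT + alpha * SampleRTT
(7/8) * 150 = 131.25
(1/8) * 100 = 12.5
New EstRTT = 131.25 + 12.5 = 143.75 ms -> 143.75 ms (2 dp)

143.75


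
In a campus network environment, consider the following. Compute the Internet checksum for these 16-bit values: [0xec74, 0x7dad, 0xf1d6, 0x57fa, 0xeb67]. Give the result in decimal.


Given words: [0xec74, 0x7dad, 0xf1d6, 0x57fa, 0xeb67]
Step 1: Sum all words
Raw sum = 60532 + 32173 + 61910 + 22522 + 60263 = 237400
Step 2: Fold carry: (40792 + 3) = 40795
One's complement = ~40795 & 0xFFFF = 24740

24740


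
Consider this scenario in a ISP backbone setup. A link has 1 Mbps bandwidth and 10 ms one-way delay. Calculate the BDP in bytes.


Given: bandwidth = 1 Mbps, delay = 10 ms
BDP in bits = 1 * 10^6 * 10 / 1000
BDP in bits = 10000
BDP in bytes = 10000 / 8 = 1250

1250


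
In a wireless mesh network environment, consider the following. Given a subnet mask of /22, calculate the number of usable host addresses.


Given: subnet mask /22
Host bits = 32 - 22 = 10
Total addresses = 2^10 = 1024
Usable hosts = 1024 - 2 (network + broadcast) = 1022

1022


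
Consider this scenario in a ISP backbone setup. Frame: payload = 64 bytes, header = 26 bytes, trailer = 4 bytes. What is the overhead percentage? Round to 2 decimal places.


Given: payload = 64 B, header = 26 B, trailer = 4 B
Overhead bytes = header + trailer = 26 + 4 = 30
Total frame = payload + overhead = 64 + 30 = 94
Overhead % = 30 / 94 * 100 = 31.9149% -> 31.91% (2 dp)

31.91


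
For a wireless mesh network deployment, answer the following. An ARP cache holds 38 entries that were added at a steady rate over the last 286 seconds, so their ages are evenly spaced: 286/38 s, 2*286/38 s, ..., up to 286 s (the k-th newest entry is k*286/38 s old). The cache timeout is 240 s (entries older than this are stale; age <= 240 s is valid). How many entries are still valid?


Ages are k * 286/38 s for k = 1..38 (spacing = 7.5263 s).
Entry k is valid iff k * 286/38 <= 240 iff k <= 38 * 240 / 286 = 31.8881
n_valid = floor(31.8881) = 31
(n_stale = 38 - 31 = 7)

31


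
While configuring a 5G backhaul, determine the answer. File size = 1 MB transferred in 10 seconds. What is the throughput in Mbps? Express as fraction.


Given: file = 1 MB, time = 10 s
File in Mb = 1 * 8 = 8 Mb
Throughput = 8 / 10 Mbps
Throughput = 4/5 Mbps

4/5


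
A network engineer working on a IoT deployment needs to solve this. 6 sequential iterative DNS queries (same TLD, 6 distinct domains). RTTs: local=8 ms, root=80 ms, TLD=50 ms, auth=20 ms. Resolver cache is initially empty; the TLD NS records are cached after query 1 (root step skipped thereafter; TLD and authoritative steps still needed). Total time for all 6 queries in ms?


Lookup 1 (cold cache): local + root + TLD + auth = 8 + 80 + 50 + 20 = 158 ms
Lookups 2..6 (TLD NS cached -> skip root; new domain -> still ask TLD and auth): local + TLD + auth = 8 + 50 + 20 = 78 ms each
Remaining 5 lookups: 5 * 78 = 390 ms
Total = 158 + 390 = 548 ms

548


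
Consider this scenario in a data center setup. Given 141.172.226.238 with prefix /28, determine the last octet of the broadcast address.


Given: IP = 141.172.226.238, prefix = /28
Host bits = 32 - 28 = 4
Network last octet = 238 AND mask = 224
Host part size = 2^4 - 1 = 15
Broadcast last octet = 224 OR 15 = 239

239


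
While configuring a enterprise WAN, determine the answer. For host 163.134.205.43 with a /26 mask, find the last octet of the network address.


Given: IP = 163.134.205.43, prefix = /26
Subnet mask = 255.255.255.192
Last octet of IP: 43
Last octet of mask: 192
Network last octet = 43 AND 192 = 0

0


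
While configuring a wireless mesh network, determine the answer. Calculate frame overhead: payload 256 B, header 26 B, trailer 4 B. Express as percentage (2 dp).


Given: payload = 256 B, header = 26 B, trailer = 4 B
Overhead bytes = header + trailer = 26 + 4 = 30
Total frame = payload + overhead = 256 + 30 = 286
Overhead % = 30 / 286 * 100 = 10.4895% -> 10.49% (2 dp)

10.49


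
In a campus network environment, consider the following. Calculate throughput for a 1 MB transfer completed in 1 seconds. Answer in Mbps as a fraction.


Given: file = 1 MB, time = 1 s
File in Mb = 1 * 8 = 8 Mb
Throughput = 8 / 1 Mbps
Throughput = 8 Mbps

8


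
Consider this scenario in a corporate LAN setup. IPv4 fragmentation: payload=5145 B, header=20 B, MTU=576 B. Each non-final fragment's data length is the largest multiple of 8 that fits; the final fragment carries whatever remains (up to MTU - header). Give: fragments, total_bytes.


Max data per non-final fragment = floor((MTU - header)/8)*8 = floor((576 - 20)/8)*8 = floor(556/8)*8 = 552 B
Final fragment needs no 8-byte alignment: it can carry up to MTU - header = 556 B
Non-final fragments needed = ceil((payload - 556) / 552) = ceil(4589/552) = ceil(8.3134) = 9
Number of fragments = 9 + 1 = 10
Fragment sizes (data): 9 * 552 B + 177 B (last, 177 <= 556 OK)
Total bytes sent = payload + n_frags * header = 5145 + 10*20 = 5145 + 200 = 5345 B

10, 5345


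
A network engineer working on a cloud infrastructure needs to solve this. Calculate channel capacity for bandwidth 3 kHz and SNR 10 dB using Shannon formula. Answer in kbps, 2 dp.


Given: B = 3 kHz, SNR = 10 dB
SNR linear = 10^(10/10) = 10
1 + SNR = 11
log2(11) = 3.4594316186
C = 3 * 1000 * 3.4594316186 = 10378.2949 bps
C = 10.378295 kbps -> 10.38 kbps (2 dp)

10.38


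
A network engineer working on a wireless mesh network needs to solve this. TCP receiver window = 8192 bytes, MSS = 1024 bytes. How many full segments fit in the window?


Given: RWND = 8192 bytes, MSS = 1024 bytes
Full segments = floor(RWND / MSS)
Full segments = floor(8192 / 1024)
Full segments = floor(8.0) = 8

8


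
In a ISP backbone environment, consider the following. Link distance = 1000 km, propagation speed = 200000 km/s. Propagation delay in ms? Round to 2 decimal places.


Given: distance = 1000 km, speed = 200000 km/s
Delay = distance / speed = 1000 / 200000 seconds
Delay in ms = 1000 * 1000 / 200000
Delay = 5.0000 ms
Rounded to 2 dp = 5.00 ms

5.00


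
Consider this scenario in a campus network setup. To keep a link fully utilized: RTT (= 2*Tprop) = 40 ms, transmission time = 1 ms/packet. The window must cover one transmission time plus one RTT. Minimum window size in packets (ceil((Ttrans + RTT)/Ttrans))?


Given: Ttrans = 1 ms, RTT = 40 ms (= 2 * Tprop, Tprop = 20 ms)
Time until first ACK returns = Ttrans + RTT = 1 + 40 = 41 ms
Need W * Ttrans >= Ttrans + RTT  ->  W >= (Ttrans + RTT) / Ttrans
(Ttrans + RTT) / Ttrans = 41 / 1 = 41
W_min = ceil(41) = 41

41


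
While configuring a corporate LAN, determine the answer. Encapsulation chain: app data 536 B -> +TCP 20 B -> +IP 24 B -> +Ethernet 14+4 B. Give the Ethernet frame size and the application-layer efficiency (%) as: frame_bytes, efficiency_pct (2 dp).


TCP segment = 536 + 20 = 556 B
IP packet = 556 + 24 = 580 B
Ethernet frame = 580 + 14 + 4 = 598 B
Efficiency = app / frame = 536 / 598 = 0.896321 = 89.6321% -> 89.63% (2 dp)

598, 89.63


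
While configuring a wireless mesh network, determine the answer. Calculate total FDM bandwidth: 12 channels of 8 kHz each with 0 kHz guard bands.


Given: 12 channels, 8 kHz each, guard = 0 kHz
Channel bandwidth = 12 * 8 = 96 kHz
Guard bands = 11 gaps * 0 kHz = 0 kHz
Total = 96 + 0 = 96 kHz

96


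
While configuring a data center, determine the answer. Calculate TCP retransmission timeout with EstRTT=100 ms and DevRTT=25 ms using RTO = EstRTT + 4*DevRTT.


Given: EstRTT = 100 ms, DevRTT = 25 ms
Timeout = EstRTT + 4 * DevRTT
4 * DevRTT = 4 * 25 = 100
Timeout = 100 + 100 = 200 ms

200


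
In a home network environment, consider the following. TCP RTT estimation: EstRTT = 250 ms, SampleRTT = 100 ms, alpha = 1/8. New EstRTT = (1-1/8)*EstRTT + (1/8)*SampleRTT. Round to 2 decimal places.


Given: EstRTT = 250 ms, SampleRTT = 100 ms, alpha = 1/8
New EstRTT = (1 - alpha) * EstRTT + alpha * SampleRTT
(7/8) * 250 = 218.75
(1/8) * 100 = 12.5
New EstRTT = 218.75 + 12.5 = 231.25 ms -> 231.25 ms (2 dp)

231.25


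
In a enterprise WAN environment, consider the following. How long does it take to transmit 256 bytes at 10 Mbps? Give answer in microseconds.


Given: packet = 256 bytes, bandwidth = 10 Mbps
Packet in bits = 256 * 8 = 2048 bits
Bandwidth = 10 * 10^6 = 10000000 bps
Time = 2048 / 10000000 seconds
Time in us = 2048 * 10^6 / 10000000 = 204.8

204.8


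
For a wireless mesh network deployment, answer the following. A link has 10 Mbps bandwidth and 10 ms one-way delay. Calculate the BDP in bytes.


Given: bandwidth = 10 Mbps, delay = 10 ms
BDP in bits = 10 * 10^6 * 10 / 1000
BDP in bits = 100000
BDP in bytes = 100000 / 8 = 12500

12500


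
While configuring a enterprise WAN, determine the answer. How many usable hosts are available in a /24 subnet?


Given: subnet mask /24
Host bits = 32 - 24 = 8
Total addresses = 2^8 = 256
Usable hosts = 256 - 2 (network + broadcast) = 254

254


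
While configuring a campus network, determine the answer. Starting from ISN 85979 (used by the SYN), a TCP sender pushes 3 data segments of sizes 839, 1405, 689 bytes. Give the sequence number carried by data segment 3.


The SYN occupies sequence number ISN = 85979, so the first data byte is ISN + 1 = 85980.
SEQ of data segment i = (ISN + 1) + sum of payload sizes of segments 1..i-1.
Segment 1: SEQ = 85980, payload = 839 bytes
Segment 2: SEQ = 86819, payload = 1405 bytes
Segment 3: SEQ = 88224, payload = 689 bytes
SEQ of segment 3 = 85980 + 839 + 1405 = 88224

88224


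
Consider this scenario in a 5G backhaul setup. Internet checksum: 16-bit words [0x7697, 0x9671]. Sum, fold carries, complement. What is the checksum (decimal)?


Given words: [0x7697, 0x9671]
Step 1: Sum all words
Raw sum = 30359 + 38513 = 68872
Step 2: Fold carry: (3336 + 1) = 3337
One's complement = ~3337 & 0xFFFF = 62198

62198


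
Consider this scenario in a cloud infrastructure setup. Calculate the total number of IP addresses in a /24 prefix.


Given: CIDR prefix /24
Host bits = 32 - 24 = 8
Total addresses = 2^8 = 256

256


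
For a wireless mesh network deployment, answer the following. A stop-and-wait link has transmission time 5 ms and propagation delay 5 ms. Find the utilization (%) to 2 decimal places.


Given: Ttrans = 5 ms, Tprop = 5 ms
RTT = 2 * Tprop = 2 * 5 = 10 ms
U = Ttrans / (Ttrans + RTT)
U = 5 / (5 + 10)
U = 5 / 15 = 0.333333
U% = 33.33%

33.33


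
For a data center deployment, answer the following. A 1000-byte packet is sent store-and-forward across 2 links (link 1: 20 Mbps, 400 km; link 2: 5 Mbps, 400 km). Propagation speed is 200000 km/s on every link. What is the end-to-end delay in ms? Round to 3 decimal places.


Packet = 1000 bytes = 8000 bits. Store-and-forward: sum (t_trans + t_prop) per link.
Link 1: t_trans = 8000/(20*10^6) s = 0.4000 ms; t_prop = 400/200000 s = 2.0000 ms; subtotal = 2.4000 ms
Link 2: t_trans = 8000/(5*10^6) s = 1.6000 ms; t_prop = 400/200000 s = 2.0000 ms; subtotal = 3.6000 ms
End-to-end = 2.4000 + 3.6000 = 6.0000 ms -> 6.000 ms (3 dp)

6.000


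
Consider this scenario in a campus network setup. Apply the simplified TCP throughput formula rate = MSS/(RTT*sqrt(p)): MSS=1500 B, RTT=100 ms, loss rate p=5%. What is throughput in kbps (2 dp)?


Given: MSS = 1500 bytes, RTT = 100 ms, loss = 5%
RTT in seconds = 100 / 1000 = 0.1
Loss rate = 5% = 0.05
sqrt(loss) = sqrt(0.05) = 0.223606797750
Throughput (bytes/s) = 1500 / (0.1 * 0.223606797750) = 67082.0393
Throughput (kbps) = 67082.0393 * 8 / 1000 = 536.656315 -> 536.66 kbps (2 dp)

536.66


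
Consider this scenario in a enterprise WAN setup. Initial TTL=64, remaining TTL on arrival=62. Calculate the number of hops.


Given: initial TTL = 64, received TTL = 62
Hops = initial TTL - received TTL
Hops = 64 - 62 = 2

2


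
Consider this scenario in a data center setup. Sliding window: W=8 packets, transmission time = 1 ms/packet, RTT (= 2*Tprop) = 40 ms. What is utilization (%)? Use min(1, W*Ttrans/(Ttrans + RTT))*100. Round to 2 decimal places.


Given: W = 8, Ttrans = 1 ms, RTT = 40 ms (= 2 * Tprop, Tprop = 20 ms)
Cycle time = Ttrans + RTT = 1 + 40 = 41 ms (first packet sent until its ACK returns)
W * Ttrans = 8 * 1 = 8 ms of sending per cycle
W * Ttrans / (Ttrans + RTT) = 8 / 41 = 0.195122
U = min(1, 0.195122) = 0.195122
U% = 19.51%

19.51


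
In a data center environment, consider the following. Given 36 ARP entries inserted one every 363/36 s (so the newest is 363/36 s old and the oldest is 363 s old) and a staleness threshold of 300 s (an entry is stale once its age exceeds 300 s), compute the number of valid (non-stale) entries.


Ages are k * 363/36 s for k = 1..36 (spacing = 10.0833 s).
Entry k is valid iff k * 363/36 <= 300 iff k <= 36 * 300 / 363 = 29.7521
n_valid = floor(29.7521) = 29
(n_stale = 36 - 29 = 7)

29


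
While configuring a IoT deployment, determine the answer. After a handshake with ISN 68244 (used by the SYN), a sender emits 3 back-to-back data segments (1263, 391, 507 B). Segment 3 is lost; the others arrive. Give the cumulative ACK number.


SYN uses sequence number 68244; first data byte = ISN + 1 = 68245.
Segment 1: SEQ = 68245, len = 1263 B, covers [68245, 69507]
Segment 2: SEQ = 69508, len = 391 B, covers [69508, 69898]
Segment 3: SEQ = 69899, len = 507 B, covers [69899, 70405] [LOST]
In-order data received: bytes [68245, 69898] (segments 1..2).
Segment 3 missing -> gap begins at byte 69899.
Cumulative ACK = next expected in-order byte = 68245 + 1263 + 391 = 69899

69899


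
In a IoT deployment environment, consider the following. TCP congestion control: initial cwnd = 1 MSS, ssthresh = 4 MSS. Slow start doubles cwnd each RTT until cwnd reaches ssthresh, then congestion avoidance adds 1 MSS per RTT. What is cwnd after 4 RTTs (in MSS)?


RTT 0: cwnd = 1 MSS (initial)
RTT 1: cwnd = 2 MSS (slow start, doubled)
RTT 2: cwnd = 4 MSS (slow start, doubled)
RTT 3: cwnd = 5 MSS (congestion avoidance, +1)
RTT 4: cwnd = 6 MSS (congestion avoidance, +1)

6


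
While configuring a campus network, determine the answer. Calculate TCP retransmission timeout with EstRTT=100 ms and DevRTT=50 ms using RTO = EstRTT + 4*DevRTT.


Given: EstRTT = 100 ms, DevRTT = 50 ms
Timeout = EstRTT + 4 * DevRTT
4 * DevRTT = 4 * 50 = 200
Timeout = 100 + 200 = 300 ms

300


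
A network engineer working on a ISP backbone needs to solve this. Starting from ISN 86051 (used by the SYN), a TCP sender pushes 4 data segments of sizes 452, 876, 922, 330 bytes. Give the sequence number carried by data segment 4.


The SYN occupies sequence number ISN = 86051, so the first data byte is ISN + 1 = 86052.
SEQ of data segment i = (ISN + 1) + sum of payload sizes of segments 1..i-1.
Segment 1: SEQ = 86052, payload = 452 bytes
Segment 2: SEQ = 86504, payload = 876 bytes
Segment 3: SEQ = 87380, payload = 922 bytes
Segment 4: SEQ = 88302, payload = 330 bytes
SEQ of segment 4 = 86052 + 452 + 876 + 922 = 88302

88302


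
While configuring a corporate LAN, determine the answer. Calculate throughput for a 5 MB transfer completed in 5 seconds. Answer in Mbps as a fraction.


Given: file = 5 MB, time = 5 s
File in Mb = 5 * 8 = 40 Mb
Throughput = 40 / 5 Mbps
Throughput = 8 Mbps

8


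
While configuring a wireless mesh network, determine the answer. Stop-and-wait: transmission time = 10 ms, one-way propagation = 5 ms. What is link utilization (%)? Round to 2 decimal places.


Given: Ttrans = 10 ms, Tprop = 5 ms
RTT = 2 * Tprop = 2 * 5 = 10 ms
U = Ttrans / (Ttrans + RTT)
U = 10 / (10 + 10)
U = 10 / 20 = 0.5
U% = 50.00%

50.00


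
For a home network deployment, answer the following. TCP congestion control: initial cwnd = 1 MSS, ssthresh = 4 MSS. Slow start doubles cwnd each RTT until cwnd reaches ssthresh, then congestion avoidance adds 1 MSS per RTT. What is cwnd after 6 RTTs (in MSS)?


RTT 0: cwnd = 1 MSS (initial)
RTT 1: cwnd = 2 MSS (slow start, doubled)
RTT 2: cwnd = 4 MSS (slow start, doubled)
RTT 3: cwnd = 5 MSS (congestion avoidance, +1)
RTT 4: cwnd = 6 MSS (congestion avoidance, +1)
RTT 5: cwnd = 7 MSS (congestion avoidance, +1)
RTT 6: cwnd = 8 MSS (congestion avoidance, +1)

8


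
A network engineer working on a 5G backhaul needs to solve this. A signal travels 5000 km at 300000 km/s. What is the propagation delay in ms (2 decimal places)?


Given: distance = 5000 km, speed = 300000 km/s
Delay = distance / speed = 5000 / 300000 seconds
Delay in ms = 5000 * 1000 / 300000
Delay = 16.6667 ms
Rounded to 2 dp = 16.67 ms

16.67


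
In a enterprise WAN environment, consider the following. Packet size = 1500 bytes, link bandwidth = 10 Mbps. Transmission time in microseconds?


Given: packet = 1500 bytes, bandwidth = 10 Mbps
Packet in bits = 1500 * 8 = 12000 bits
Bandwidth = 10 * 10^6 = 10000000 bps
Time = 12000 / 10000000 seconds
Time in us = 12000 * 10^6 / 10000000 = 1200

1200


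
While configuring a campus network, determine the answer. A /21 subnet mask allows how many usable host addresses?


Given: subnet mask /21
Host bits = 32 - 21 = 11
Total addresses = 2^11 = 2048
Usable hosts = 2048 - 2 (network + broadcast) = 2046

2046


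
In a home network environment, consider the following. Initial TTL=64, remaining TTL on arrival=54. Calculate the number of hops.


Given: initial TTL = 64, received TTL = 54
Hops = initial TTL - received TTL
Hops = 64 - 54 = 10

10


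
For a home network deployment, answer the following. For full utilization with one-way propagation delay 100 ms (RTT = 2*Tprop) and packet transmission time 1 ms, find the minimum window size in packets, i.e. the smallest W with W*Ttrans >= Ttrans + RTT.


Given: Ttrans = 1 ms, RTT = 200 ms (= 2 * Tprop, Tprop = 100 ms)
Time until first ACK returns = Ttrans + RTT = 1 + 200 = 201 ms
Need W * Ttrans >= Ttrans + RTT  ->  W >= (Ttrans + RTT) / Ttrans
(Ttrans + RTT) / Ttrans = 201 / 1 = 201
W_min = ceil(201) = 201

201


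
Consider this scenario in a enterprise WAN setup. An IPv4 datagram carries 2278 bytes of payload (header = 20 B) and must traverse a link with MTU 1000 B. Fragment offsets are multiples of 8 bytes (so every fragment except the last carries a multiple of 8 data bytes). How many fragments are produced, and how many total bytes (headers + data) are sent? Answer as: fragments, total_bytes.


Max data per non-final fragment = floor((MTU - header)/8)*8 = floor((1000 - 20)/8)*8 = floor(980/8)*8 = 976 B
Final fragment needs no 8-byte alignment: it can carry up to MTU - header = 980 B
Non-final fragments needed = ceil((payload - 980) / 976) = ceil(1298/976) = ceil(1.3299) = 2
Number of fragments = 2 + 1 = 3
Fragment sizes (data): 2 * 976 B + 326 B (last, 326 <= 980 OK)
Total bytes sent = payload + n_frags * header = 2278 + 3*20 = 2278 + 60 = 2338 B

3, 2338


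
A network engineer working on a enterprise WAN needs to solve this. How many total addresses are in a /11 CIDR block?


Given: CIDR prefix /11
Host bits = 32 - 11 = 21
Total addresses = 2^21 = 2097152

2097152


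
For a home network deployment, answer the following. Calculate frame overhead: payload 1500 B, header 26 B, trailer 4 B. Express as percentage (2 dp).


Given: payload = 1500 B, header = 26 B, trailer = 4 B
Overhead bytes = header + trailer = 26 + 4 = 30
Total frame = payload + overhead = 1500 + 30 = 1530
Overhead % = 30 / 1530 * 100 = 1.9608% -> 1.96% (2 dp)

1.96


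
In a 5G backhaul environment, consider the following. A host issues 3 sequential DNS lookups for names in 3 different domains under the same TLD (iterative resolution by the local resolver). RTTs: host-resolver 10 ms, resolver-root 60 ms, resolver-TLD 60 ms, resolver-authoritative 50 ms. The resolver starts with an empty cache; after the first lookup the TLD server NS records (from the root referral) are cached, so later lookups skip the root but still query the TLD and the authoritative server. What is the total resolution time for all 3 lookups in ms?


Lookup 1 (cold cache): local + root + TLD + auth = 10 + 60 + 60 + 50 = 180 ms
Lookups 2..3 (TLD NS cached -> skip root; new domain -> still ask TLD and auth): local + TLD + auth = 10 + 60 + 50 = 120 ms each
Remaining 2 lookups: 2 * 120 = 240 ms
Total = 180 + 240 = 420 ms

420


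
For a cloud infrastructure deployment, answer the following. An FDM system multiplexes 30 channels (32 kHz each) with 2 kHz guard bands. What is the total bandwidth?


Given: 30 channels, 32 kHz each, guard = 2 kHz
Channel bandwidth = 30 * 32 = 960 kHz
Guard bands = 29 gaps * 2 kHz = 58 kHz
Total = 960 + 58 = 1018 kHz

1018


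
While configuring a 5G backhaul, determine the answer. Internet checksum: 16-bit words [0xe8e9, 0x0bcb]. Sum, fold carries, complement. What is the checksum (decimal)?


Given words: [0xe8e9, 0x0bcb]
Step 1: Sum all words
Raw sum = 59625 + 3019 = 62644
One's complement = ~62644 & 0xFFFF = 2891

2891


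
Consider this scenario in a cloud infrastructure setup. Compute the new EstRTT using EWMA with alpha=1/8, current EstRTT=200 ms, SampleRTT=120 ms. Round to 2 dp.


Given: EstRTT = 200 ms, SampleRTT = 120 ms, alpha = 1/8
New EstRTT = (1 - alpha) * EstRTT + alpha * SampleRTT
(7/8) * 200 = 175
(1/8) * 120 = 15
New EstRTT = 175 + 15 = 190 ms -> 190.00 ms (2 dp)

190.00


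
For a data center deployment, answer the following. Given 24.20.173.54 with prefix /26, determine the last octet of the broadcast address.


Given: IP = 24.20.173.54, prefix = /26
Host bits = 32 - 26 = 6
Network last octet = 54 AND mask = 0
Host part size = 2^6 - 1 = 63
Broadcast last octet = 0 OR 63 = 63

63


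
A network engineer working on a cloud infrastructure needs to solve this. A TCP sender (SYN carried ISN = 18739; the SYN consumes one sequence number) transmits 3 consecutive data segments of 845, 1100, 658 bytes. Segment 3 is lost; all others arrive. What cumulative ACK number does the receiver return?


SYN uses sequence number 18739; first data byte = ISN + 1 = 18740.
Segment 1: SEQ = 18740, len = 845 B, covers [18740, 19584]
Segment 2: SEQ = 19585, len = 1100 B, covers [19585, 20684]
Segment 3: SEQ = 20685, len = 658 B, covers [20685, 21342] [LOST]
In-order data received: bytes [18740, 20684] (segments 1..2).
Segment 3 missing -> gap begins at byte 20685.
Cumulative ACK = next expected in-order byte = 18740 + 845 + 1100 = 20685

20685


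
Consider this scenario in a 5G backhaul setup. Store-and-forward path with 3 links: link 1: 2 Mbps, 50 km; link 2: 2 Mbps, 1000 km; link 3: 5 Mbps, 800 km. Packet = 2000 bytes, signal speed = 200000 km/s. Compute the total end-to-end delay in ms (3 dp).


Packet = 2000 bytes = 16000 bits. Store-and-forward: sum (t_trans + t_prop) per link.
Link 1: t_trans = 16000/(2*10^6) s = 8.0000 ms; t_prop = 50/200000 s = 0.2500 ms; subtotal = 8.2500 ms
Link 2: t_trans = 16000/(2*10^6) s = 8.0000 ms; t_prop = 1000/200000 s = 5.0000 ms; subtotal = 13.0000 ms
Link 3: t_trans = 16000/(5*10^6) s = 3.2000 ms; t_prop = 800/200000 s = 4.0000 ms; subtotal = 7.2000 ms
End-to-end = 8.2500 + 13.0000 + 7.2000 = 28.4500 ms -> 28.450 ms (3 dp)

28.450


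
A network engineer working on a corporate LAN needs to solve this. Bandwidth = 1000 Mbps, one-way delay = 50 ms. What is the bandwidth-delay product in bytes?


Given: bandwidth = 1000 Mbps, delay = 50 ms
BDP in bits = 1000 * 10^6 * 50 / 1000
BDP in bits = 50000000
BDP in bytes = 50000000 / 8 = 6250000

6250000


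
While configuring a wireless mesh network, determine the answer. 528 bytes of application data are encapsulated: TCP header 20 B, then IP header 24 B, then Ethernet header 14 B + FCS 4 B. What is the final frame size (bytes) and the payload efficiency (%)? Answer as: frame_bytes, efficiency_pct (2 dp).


TCP segment = 528 + 20 = 548 B
IP packet = 548 + 24 = 572 B
Ethernet frame = 572 + 14 + 4 = 590 B
Efficiency = app / frame = 528 / 590 = 0.894915 = 89.4915% -> 89.49% (2 dp)

590, 89.49


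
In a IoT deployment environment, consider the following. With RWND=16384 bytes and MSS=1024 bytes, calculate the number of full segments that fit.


Given: RWND = 16384 bytes, MSS = 1024 bytes
Full segments = floor(RWND / MSS)
Full segments = floor(16384 / 1024)
Full segments = floor(16.0) = 16

16


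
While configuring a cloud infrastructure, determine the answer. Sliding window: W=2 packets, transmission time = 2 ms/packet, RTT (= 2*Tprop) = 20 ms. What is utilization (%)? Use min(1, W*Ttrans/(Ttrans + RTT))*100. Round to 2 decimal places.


Given: W = 2, Ttrans = 2 ms, RTT = 20 ms (= 2 * Tprop, Tprop = 10 ms)
Cycle time = Ttrans + RTT = 2 + 20 = 22 ms (first packet sent until its ACK returns)
W * Ttrans = 2 * 2 = 4 ms of sending per cycle
W * Ttrans / (Ttrans + RTT) = 4 / 22 = 0.181818
U = min(1, 0.181818) = 0.181818
U% = 18.18%

18.18


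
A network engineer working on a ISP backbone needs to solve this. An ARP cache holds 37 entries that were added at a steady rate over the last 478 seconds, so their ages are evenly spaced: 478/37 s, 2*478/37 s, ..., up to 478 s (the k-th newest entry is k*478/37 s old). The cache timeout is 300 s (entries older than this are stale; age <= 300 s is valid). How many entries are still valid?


Ages are k * 478/37 s for k = 1..37 (spacing = 12.9189 s).
Entry k is valid iff k * 478/37 <= 300 iff k <= 37 * 300 / 478 = 23.2218
n_valid = floor(23.2218) = 23
(n_stale = 37 - 23 = 14)

23


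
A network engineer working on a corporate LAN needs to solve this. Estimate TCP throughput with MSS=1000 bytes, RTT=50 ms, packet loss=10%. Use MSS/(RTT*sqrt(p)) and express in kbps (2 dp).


Given: MSS = 1000 bytes, RTT = 50 ms, loss = 10%
RTT in seconds = 50 / 1000 = 0.05
Loss rate = 10% = 0.1
sqrt(loss) = sqrt(0.1) = 0.316227766017
Throughput (bytes/s) = 1000 / (0.05 * 0.316227766017) = 63245.5532
Throughput (kbps) = 63245.5532 * 8 / 1000 = 505.964426 -> 505.96 kbps (2 dp)

505.96


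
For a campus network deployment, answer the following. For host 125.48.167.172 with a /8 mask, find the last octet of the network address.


Given: IP = 125.48.167.172, prefix = /8
Subnet mask = 255.0.0.0
Last octet of IP: 172
Last octet of mask: 0
Network last octet = 172 AND 0 = 0

0


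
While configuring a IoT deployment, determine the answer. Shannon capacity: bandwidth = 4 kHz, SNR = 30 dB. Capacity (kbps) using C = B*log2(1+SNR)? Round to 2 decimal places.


Given: B = 4 kHz, SNR = 30 dB
SNR linear = 10^(30/10) = 1000
1 + SNR = 1001
log2(1001) = 9.9672262588
C = 4 * 1000 * 9.9672262588 = 39868.9050 bps
C = 39.868905 kbps -> 39.87 kbps (2 dp)

39.87


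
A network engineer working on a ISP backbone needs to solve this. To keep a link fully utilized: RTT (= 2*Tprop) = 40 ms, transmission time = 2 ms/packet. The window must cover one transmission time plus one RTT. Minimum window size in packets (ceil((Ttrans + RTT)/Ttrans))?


Given: Ttrans = 2 ms, RTT = 40 ms (= 2 * Tprop, Tprop = 20 ms)
Time until first ACK returns = Ttrans + RTT = 2 + 40 = 42 ms
Need W * Ttrans >= Ttrans + RTT  ->  W >= (Ttrans + RTT) / Ttrans
(Ttrans + RTT) / Ttrans = 42 / 2 = 21
W_min = ceil(21) = 21

21


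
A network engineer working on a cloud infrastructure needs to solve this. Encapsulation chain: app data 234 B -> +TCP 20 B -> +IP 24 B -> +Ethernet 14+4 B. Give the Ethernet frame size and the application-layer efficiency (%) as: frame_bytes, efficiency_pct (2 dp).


TCP segment = 234 + 20 = 254 B
IP packet = 254 + 24 = 278 B
Ethernet frame = 278 + 14 + 4 = 296 B
Efficiency = app / frame = 234 / 296 = 0.790541 = 79.0541% -> 79.05% (2 dp)

296, 79.05


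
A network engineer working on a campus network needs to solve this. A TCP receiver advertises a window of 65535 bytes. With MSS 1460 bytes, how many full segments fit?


Given: RWND = 65535 bytes, MSS = 1460 bytes
Full segments = floor(RWND / MSS)
Full segments = floor(65535 / 1460)
Full segments = floor(44.887) = 44

44


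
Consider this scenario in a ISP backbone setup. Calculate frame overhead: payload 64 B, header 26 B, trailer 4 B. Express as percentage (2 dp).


Given: payload = 64 B, header = 26 B, trailer = 4 B
Overhead bytes = header + trailer = 26 + 4 = 30
Total frame = payload + overhead = 64 + 30 = 94
Overhead % = 30 / 94 * 100 = 31.9149% -> 31.91% (2 dp)

31.91


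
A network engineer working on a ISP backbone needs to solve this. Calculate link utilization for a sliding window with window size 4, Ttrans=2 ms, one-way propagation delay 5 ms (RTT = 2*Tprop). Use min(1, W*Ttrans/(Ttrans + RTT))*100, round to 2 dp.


Given: W = 4, Ttrans = 2 ms, RTT = 10 ms (= 2 * Tprop, Tprop = 5 ms)
Cycle time = Ttrans + RTT = 2 + 10 = 12 ms (first packet sent until its ACK returns)
W * Ttrans = 4 * 2 = 8 ms of sending per cycle
W * Ttrans / (Ttrans + RTT) = 8 / 12 = 0.666667
U = min(1, 0.666667) = 0.666667
U% = 66.67%

66.67


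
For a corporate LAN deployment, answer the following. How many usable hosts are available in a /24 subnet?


Given: subnet mask /24
Host bits = 32 - 24 = 8
Total addresses = 2^8 = 256
Usable hosts = 256 - 2 (network + broadcast) = 254

254


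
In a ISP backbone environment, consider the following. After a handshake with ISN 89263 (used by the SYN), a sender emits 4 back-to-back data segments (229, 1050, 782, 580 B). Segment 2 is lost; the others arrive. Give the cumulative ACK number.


SYN uses sequence number 89263; first data byte = ISN + 1 = 89264.
Segment 1: SEQ = 89264, len = 229 B, covers [89264, 89492]
Segment 2: SEQ = 89493, len = 1050 B, covers [89493, 90542] [LOST]
Segment 3: SEQ = 90543, len = 782 B, covers [90543, 91324]
Segment 4: SEQ = 91325, len = 580 B, covers [91325, 91904]
In-order data received: bytes [89264, 89492] (segments 1..1).
Segment 2 missing -> gap begins at byte 89493; later segments buffered out of order.
Cumulative ACK = next expected in-order byte = 89264 + 229 = 89493

89493


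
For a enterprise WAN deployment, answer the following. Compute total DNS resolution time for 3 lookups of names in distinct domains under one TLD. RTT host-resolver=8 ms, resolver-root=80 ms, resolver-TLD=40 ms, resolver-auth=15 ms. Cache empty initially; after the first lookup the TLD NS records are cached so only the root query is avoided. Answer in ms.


Lookup 1 (cold cache): local + root + TLD + auth = 8 + 80 + 40 + 15 = 143 ms
Lookups 2..3 (TLD NS cached -> skip root; new domain -> still ask TLD and auth): local + TLD + auth = 8 + 40 + 15 = 63 ms each
Remaining 2 lookups: 2 * 63 = 126 ms
Total = 143 + 126 = 269 ms

269


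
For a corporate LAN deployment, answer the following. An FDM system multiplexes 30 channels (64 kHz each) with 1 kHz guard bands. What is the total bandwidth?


Given: 30 channels, 64 kHz each, guard = 1 kHz
Channel bandwidth = 30 * 64 = 1920 kHz
Guard bands = 29 gaps * 1 kHz = 29 kHz
Total = 1920 + 29 = 1949 kHz

1949


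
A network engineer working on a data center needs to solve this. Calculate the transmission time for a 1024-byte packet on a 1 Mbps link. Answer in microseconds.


Given: packet = 1024 bytes, bandwidth = 1 Mbps
Packet in bits = 1024 * 8 = 8192 bits
Bandwidth = 1 * 10^6 = 1000000 bps
Time = 8192 / 1000000 seconds
Time in us = 8192 * 10^6 / 1000000 = 8192

8192


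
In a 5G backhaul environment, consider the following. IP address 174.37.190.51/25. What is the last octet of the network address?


Given: IP = 174.37.190.51, prefix = /25
Subnet mask = 255.255.255.128
Last octet of IP: 51
Last octet of mask: 128
Network last octet = 51 AND 128 = 0

0


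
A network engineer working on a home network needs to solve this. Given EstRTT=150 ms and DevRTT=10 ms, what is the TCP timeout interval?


Given: EstRTT = 150 ms, DevRTT = 10 ms
Timeout = EstRTT + 4 * DevRTT
4 * DevRTT = 4 * 10 = 40
Timeout = 150 + 40 = 190 ms

190


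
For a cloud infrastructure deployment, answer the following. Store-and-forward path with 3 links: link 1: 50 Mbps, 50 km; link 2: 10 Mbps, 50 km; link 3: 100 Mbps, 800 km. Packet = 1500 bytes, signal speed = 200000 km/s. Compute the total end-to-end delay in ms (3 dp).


Packet = 1500 bytes = 12000 bits. Store-and-forward: sum (t_trans + t_prop) per link.
Link 1: t_trans = 12000/(50*10^6) s = 0.2400 ms; t_prop = 50/200000 s = 0.2500 ms; subtotal = 0.4900 ms
Link 2: t_trans = 12000/(10*10^6) s = 1.2000 ms; t_prop = 50/200000 s = 0.2500 ms; subtotal = 1.4500 ms
Link 3: t_trans = 12000/(100*10^6) s = 0.1200 ms; t_prop = 800/200000 s = 4.0000 ms; subtotal = 4.1200 ms
End-to-end = 0.4900 + 1.4500 + 4.1200 = 6.0600 ms -> 6.060 ms (3 dp)

6.060


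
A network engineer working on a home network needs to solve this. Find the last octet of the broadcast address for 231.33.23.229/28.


Given: IP = 231.33.23.229, prefix = /28
Host bits = 32 - 28 = 4
Network last octet = 229 AND mask = 224
Host part size = 2^4 - 1 = 15
Broadcast last octet = 224 OR 15 = 239

239


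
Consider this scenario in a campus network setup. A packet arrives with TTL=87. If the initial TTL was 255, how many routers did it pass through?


Given: initial TTL = 255, received TTL = 87
Hops = initial TTL - received TTL
Hops = 255 - 87 = 168

168


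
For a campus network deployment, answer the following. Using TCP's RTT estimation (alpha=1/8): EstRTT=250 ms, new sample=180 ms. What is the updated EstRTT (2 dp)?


Given: EstRTT = 250 ms, SampleRTT = 180 ms, alpha = 1/8
New EstRTT = (1 - alpha) * EstRTT + alpha * SampleRTT
(7/8) * 250 = 218.75
(1/8) * 180 = 22.5
New EstRTT = 218.75 + 22.5 = 241.25 ms -> 241.25 ms (2 dp)

241.25


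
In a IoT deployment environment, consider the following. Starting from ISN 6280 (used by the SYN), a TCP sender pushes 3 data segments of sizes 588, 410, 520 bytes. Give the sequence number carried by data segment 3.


The SYN occupies sequence number ISN = 6280, so the first data byte is ISN + 1 = 6281.
SEQ of data segment i = (ISN + 1) + sum of payload sizes of segments 1..i-1.
Segment 1: SEQ = 6281, payload = 588 bytes
Segment 2: SEQ = 6869, payload = 410 bytes
Segment 3: SEQ = 7279, payload = 520 bytes
SEQ of segment 3 = 6281 + 588 + 410 = 7279

7279


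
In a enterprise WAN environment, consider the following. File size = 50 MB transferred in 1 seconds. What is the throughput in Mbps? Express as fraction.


Given: file = 50 MB, time = 1 s
File in Mb = 50 * 8 = 400 Mb
Throughput = 400 / 1 Mbps
Throughput = 400 Mbps

400


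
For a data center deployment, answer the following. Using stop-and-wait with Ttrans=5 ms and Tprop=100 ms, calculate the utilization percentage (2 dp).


Given: Ttrans = 5 ms, Tprop = 100 ms
RTT = 2 * Tprop = 2 * 100 = 200 ms
U = Ttrans / (Ttrans + RTT)
U = 5 / (5 + 200)
U = 5 / 205 = 0.02439
U% = 2.44%

2.44


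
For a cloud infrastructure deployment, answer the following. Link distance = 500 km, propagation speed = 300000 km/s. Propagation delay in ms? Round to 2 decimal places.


Given: distance = 500 km, speed = 300000 km/s
Delay = distance / speed = 500 / 300000 seconds
Delay in ms = 500 * 1000 / 300000
Delay = 1.6667 ms
Rounded to 2 dp = 1.67 ms

1.67


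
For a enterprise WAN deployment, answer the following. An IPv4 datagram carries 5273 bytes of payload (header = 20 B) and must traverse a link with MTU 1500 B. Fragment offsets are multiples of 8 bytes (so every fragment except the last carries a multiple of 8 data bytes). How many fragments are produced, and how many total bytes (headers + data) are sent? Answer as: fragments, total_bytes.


Max data per non-final fragment = floor((MTU - header)/8)*8 = floor((1500 - 20)/8)*8 = floor(1480/8)*8 = 1480 B
Final fragment needs no 8-byte alignment: it can carry up to MTU - header = 1480 B
Non-final fragments needed = ceil((payload - 1480) / 1480) = ceil(3793/1480) = ceil(2.5628) = 3
Number of fragments = 3 + 1 = 4
Fragment sizes (data): 3 * 1480 B + 833 B (last, 833 <= 1480 OK)
Total bytes sent = payload + n_frags * header = 5273 + 4*20 = 5273 + 80 = 5353 B

4, 5353


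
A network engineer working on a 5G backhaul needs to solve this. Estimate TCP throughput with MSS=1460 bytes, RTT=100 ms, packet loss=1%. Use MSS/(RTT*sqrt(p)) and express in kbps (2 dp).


Given: MSS = 1460 bytes, RTT = 100 ms, loss = 1%
RTT in seconds = 100 / 1000 = 0.1
Loss rate = 1% = 0.01
sqrt(loss) = sqrt(0.01) = 0.1
Throughput (bytes/s) = 1460 / (0.1 * 0.1) = 146000.0000
Throughput (kbps) = 146000.0000 * 8 / 1000 = 1168.000000 -> 1168.00 kbps (2 dp)

1168.00


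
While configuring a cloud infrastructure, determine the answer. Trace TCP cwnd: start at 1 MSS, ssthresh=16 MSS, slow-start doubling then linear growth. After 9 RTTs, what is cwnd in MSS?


RTT 0: cwnd = 1 MSS (initial)
RTT 1: cwnd = 2 MSS (slow start, doubled)
RTT 2: cwnd = 4 MSS (slow start, doubled)
RTT 3: cwnd = 8 MSS (slow start, doubled)
RTT 4: cwnd = 16 MSS (slow start, doubled)
RTT 5: cwnd = 17 MSS (congestion avoidance, +1)
RTT 6: cwnd = 18 MSS (congestion avoidance, +1)
RTT 7: cwnd = 19 MSS (congestion avoidance, +1)
RTT 8: cwnd = 20 MSS (congestion avoidance, +1)
RTT 9: cwnd = 21 MSS (congestion avoidance, +1)

21


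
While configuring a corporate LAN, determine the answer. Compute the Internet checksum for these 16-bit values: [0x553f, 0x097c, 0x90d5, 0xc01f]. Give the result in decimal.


Given words: [0x553f, 0x097c, 0x90d5, 0xc01f]
Step 1: Sum all words
Raw sum = 21823 + 2428 + 37077 + 49183 = 110511
Step 2: Fold carry: (44975 + 1) = 44976
One's complement = ~44976 & 0xFFFF = 20559

20559


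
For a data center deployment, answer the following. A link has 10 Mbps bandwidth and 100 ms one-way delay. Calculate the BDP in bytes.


Given: bandwidth = 10 Mbps, delay = 100 ms
BDP in bits = 10 * 10^6 * 100 / 1000
BDP in bits = 1000000
BDP in bytes = 1000000 / 8 = 125000

125000


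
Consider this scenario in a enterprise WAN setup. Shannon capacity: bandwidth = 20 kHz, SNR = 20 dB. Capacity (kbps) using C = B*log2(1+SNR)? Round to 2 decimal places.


Given: B = 20 kHz, SNR = 20 dB
SNR linear = 10^(20/10) = 100
1 + SNR = 101
log2(101) = 6.6582114828
C = 20 * 1000 * 6.6582114828 = 133164.2297 bps
C = 133.164230 kbps -> 133.16 kbps (2 dp)

133.16
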